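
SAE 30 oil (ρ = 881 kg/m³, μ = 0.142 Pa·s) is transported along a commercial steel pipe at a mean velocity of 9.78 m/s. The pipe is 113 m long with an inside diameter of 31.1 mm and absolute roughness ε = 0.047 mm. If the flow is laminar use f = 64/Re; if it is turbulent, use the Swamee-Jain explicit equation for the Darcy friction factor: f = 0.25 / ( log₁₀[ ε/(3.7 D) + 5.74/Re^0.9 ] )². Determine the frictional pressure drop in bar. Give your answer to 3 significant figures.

ΔP ≈ 51.9 bar

Reynolds number Re = ρVD/μ = 881 · 9.78 · 0.0311 / 0.142 = 1887.
Re < 2300 → laminar flow, so f = 64/Re = 64/1887 = 0.03392 (the turbulent correlation is not needed).
Darcy-Weisbach: ΔP = f(L/D)(ρV²/2) = 0.03392·(113/0.0311)·(881·9.78²/2) = 0.03392·3633·4.213e+04 = 5.192e+06 Pa.
ΔP = 5.192e+06 Pa = 51.9 bar.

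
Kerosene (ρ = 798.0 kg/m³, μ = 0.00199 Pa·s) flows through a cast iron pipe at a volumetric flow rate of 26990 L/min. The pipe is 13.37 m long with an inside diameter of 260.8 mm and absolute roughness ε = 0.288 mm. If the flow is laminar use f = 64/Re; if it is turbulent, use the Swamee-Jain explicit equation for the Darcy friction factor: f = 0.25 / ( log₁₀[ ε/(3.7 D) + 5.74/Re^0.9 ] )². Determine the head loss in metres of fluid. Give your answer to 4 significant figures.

Q = 26990 L/min = 26990/60000 = 0.4498 m³/s.
Cross-sectional area A = πD²/4 = π(0.2608)²/4 = 0.05342 m²; mean velocity V = Q/A = 0.4498/0.05342 = 8.421 m/s.
Reynolds number Re = ρVD/μ = 798 · 8.421 · 0.2608 / 0.00199 = 8.807e+05.
Re > 4000 → turbulent. Relative roughness ε/D = 0.000288/0.2608 = 0.0011. Swamee-Jain: f = 0.25/(log₁₀[0.0011/3.7 + 5.74/8.807e+05^0.9])² = 0.25/(log₁₀[0.000298 + 2.56e-05])² = 0.25/(-3.489)² = 0.02053.
Darcy-Weisbach: ΔP = f(L/D)(ρV²/2) = 0.02053·(13.37/0.2608)·(798·8.421²/2) = 0.02053·51.27·2.829e+04 = 2.978e+04 Pa.
Head loss h_f = ΔP/(ρg) = 2.978e+04/(798·9.81) = 3.804 m.

h_f ≈ 3.804 m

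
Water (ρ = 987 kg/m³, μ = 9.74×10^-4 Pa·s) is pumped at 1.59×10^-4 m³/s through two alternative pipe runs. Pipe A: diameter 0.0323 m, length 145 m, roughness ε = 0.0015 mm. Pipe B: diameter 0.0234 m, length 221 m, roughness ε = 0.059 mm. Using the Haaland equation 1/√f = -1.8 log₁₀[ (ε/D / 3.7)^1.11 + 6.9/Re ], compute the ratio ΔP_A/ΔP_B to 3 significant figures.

Pipe A: V = Q/A = 0.000159/0.0008194 = 0.194 m/s; Re = 6351; ε/D = 4.64e-05; Haaland → f = 0.03517; ΔP_A = f(L/D)(ρV²/2) = 2933 Pa.
Pipe B: V = Q/A = 0.000159/0.0004301 = 0.3697 m/s; Re = 8767; ε/D = 0.00252; Haaland → f = 0.03519; ΔP_B = f(L/D)(ρV²/2) = 2.242e+04 Pa.
ΔP_A/ΔP_B = 2933/2.242e+04 = 0.131.

ΔP_A/ΔP_B ≈ 0.131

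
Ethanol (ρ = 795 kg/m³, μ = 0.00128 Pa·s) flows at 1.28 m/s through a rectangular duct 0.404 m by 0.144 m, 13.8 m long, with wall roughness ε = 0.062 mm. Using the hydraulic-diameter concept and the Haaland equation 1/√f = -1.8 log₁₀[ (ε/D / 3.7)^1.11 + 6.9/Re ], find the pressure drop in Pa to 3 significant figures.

ΔP ≈ 754 Pa

Hydraulic diameter D_h = 4A/P = 4·(0.404·0.144)/(2·(0.404+0.144)) = 0.2327/1.096 = 0.2123 m.
Re = ρVD_h/μ = 795·1.28·0.2123/0.00128 = 1.688e+05.
ε/D_h = 6.2e-05/0.2123 = 0.000292; Haaland gives 1/√f = -1.8 log₁₀[2.79e-05+4.09e-05] = 7.492, so f = 0.01781.
ΔP = f(L/D_h)(ρV²/2) = 0.01781·13.8/0.2123·651.3 = 754.1 Pa.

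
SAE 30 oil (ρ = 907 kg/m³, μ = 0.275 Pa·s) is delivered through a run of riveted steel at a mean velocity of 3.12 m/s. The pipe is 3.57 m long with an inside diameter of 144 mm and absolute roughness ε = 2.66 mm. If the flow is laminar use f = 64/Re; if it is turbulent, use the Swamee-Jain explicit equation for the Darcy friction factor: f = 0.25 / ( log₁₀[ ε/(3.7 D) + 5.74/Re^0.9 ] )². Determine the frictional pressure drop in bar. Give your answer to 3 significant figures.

ΔP ≈ 0.0473 bar

Reynolds number Re = ρVD/μ = 907 · 3.12 · 0.144 / 0.275 = 1482.
Re < 2300 → laminar flow, so f = 64/Re = 64/1482 = 0.04319 (the turbulent correlation is not needed).
Darcy-Weisbach: ΔP = f(L/D)(ρV²/2) = 0.04319·(3.57/0.144)·(907·3.12²/2) = 0.04319·24.79·4415 = 4727 Pa.
ΔP = 4727 Pa = 0.0473 bar.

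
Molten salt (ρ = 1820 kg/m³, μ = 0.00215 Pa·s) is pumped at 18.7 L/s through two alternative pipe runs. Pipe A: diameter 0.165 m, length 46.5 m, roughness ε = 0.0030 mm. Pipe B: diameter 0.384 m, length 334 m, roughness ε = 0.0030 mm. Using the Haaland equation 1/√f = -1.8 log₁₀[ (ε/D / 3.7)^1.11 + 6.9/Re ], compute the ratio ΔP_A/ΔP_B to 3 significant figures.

Pipe A: V = Q/A = 0.0187/0.02138 = 0.8745 m/s; Re = 1.222e+05; ε/D = 1.82e-05; Haaland → f = 0.01718; ΔP_A = f(L/D)(ρV²/2) = 3370 Pa.
Pipe B: V = Q/A = 0.0187/0.1158 = 0.1615 m/s; Re = 5.249e+04; ε/D = 7.81e-06; Haaland → f = 0.02051; ΔP_B = f(L/D)(ρV²/2) = 423.2 Pa.
ΔP_A/ΔP_B = 3370/423.2 = 7.96.

ΔP_A/ΔP_B ≈ 7.96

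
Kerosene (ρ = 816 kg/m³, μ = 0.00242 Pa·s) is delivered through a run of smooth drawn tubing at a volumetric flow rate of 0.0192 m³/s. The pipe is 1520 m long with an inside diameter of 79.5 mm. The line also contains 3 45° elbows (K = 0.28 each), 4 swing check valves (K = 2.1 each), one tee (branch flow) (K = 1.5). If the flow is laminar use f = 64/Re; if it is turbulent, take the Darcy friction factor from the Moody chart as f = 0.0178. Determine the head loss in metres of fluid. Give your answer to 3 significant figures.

h_f ≈ 268 m

Cross-sectional area A = πD²/4 = π(0.0795)²/4 = 0.004964 m²; mean velocity V = Q/A = 0.0192/0.004964 = 3.868 m/s.
Reynolds number Re = ρVD/μ = 816 · 3.868 · 0.0795 / 0.00242 = 1.037e+05.
Re > 4000 → turbulent; use the Moody-chart value f = 0.0178.
Total minor-loss coefficient ΣK = 3·0.28 + 4·2.1 + 1·1.5 = 10.7.
ΔP = [f·L/D + ΣK]·(ρV²/2) = [0.0178·1520/0.0795 + 10.7]·(816·3.868²/2) = [340.3 + 10.7]·6104 = 2.143e+06 Pa.
Head loss h_f = ΔP/(ρg) = 2.143e+06/(816·9.81) = 268 m.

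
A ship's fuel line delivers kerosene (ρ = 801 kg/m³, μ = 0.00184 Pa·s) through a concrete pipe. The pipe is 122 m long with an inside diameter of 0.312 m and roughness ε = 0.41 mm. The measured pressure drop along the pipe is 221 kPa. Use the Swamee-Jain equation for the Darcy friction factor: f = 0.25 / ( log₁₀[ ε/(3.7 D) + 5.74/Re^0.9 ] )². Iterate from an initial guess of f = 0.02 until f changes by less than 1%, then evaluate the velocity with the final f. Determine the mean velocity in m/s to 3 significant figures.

Rearranging Darcy-Weisbach: V = √(2·ΔP·D/(f·L·ρ)). With ε/D = 0.00041/0.312 = 0.00131, iterate starting from f = 0.02:
  f = 0.02 → V = √(2·2.21e+05·0.312/(0.02·122·801)) = 8.4 m/s; Re = ρVD/μ = 1.141e+06; f → 0.02131
  f = 0.02131 → V = 8.138 m/s; Re = 1.105e+06; f → 0.02131
Converged (Δf/f < 1%). With the final f = 0.02131: V = √(2·2.21e+05·0.312/(0.02131·122·801)) = 8.137 m/s.

V ≈ 8.14 m/s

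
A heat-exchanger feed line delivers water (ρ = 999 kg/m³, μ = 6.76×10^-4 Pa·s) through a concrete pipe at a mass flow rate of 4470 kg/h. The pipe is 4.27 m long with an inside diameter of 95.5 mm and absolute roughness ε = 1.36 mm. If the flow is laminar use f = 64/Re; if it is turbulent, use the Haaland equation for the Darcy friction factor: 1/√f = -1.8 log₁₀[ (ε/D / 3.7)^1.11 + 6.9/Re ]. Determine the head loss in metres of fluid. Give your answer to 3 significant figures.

h_f ≈ 0.00307 m

ṁ = 4470 kg/h = 4470/3600 = 1.242 kg/s.
A = πD²/4 = π(0.0955)²/4 = 0.007163 m²; mean velocity V = ṁ/(ρA) = 1.242/(999 · 0.007163) = 0.1735 m/s.
Reynolds number Re = ρVD/μ = 999 · 0.1735 · 0.0955 / 0.000676 = 2.449e+04.
Re > 4000 → turbulent. Relative roughness ε/D = 0.00136/0.0955 = 0.0142. Haaland: 1/√f = -1.8 log₁₀[(0.0142/3.7)^1.11 + 6.9/2.449e+04] = -1.8 log₁₀[0.00209 + 0.000282] = 4.726, so f = 0.04478.
Darcy-Weisbach: ΔP = f(L/D)(ρV²/2) = 0.04478·(4.27/0.0955)·(999·0.1735²/2) = 0.04478·44.71·15.04 = 30.11 Pa.
Head loss h_f = ΔP/(ρg) = 30.11/(999·9.81) = 0.00307 m.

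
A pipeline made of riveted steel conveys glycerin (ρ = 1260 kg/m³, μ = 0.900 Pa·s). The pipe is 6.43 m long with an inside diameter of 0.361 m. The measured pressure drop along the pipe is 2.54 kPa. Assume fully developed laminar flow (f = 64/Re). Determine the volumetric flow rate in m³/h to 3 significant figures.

For laminar flow, f = 64/Re with Re = ρVD/μ, so Darcy-Weisbach reduces to ΔP = 32μLV/D². Solving for V: V = ΔP·D²/(32μL) = 2540·(0.361)²/(32·0.9·6.43) = 1.787 m/s.
Check: Re = ρVD/μ = 1260·1.787·0.361/0.9 = 903.4 < 2300, so the laminar assumption holds.
Q = V·A = 1.787·(π/4·0.361²) = 0.183 m³/s = 659 m³/h.

Q ≈ 659 m³/h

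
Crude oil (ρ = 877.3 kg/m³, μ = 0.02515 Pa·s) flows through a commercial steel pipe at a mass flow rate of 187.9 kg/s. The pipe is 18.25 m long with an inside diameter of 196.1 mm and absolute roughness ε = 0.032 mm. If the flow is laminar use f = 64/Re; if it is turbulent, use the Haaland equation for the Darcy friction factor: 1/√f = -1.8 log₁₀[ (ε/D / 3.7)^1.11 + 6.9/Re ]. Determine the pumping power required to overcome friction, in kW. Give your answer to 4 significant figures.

A = πD²/4 = π(0.1961)²/4 = 0.0302 m²; mean velocity V = ṁ/(ρA) = 187.9/(877.3 · 0.0302) = 7.091 m/s.
Reynolds number Re = ρVD/μ = 877.3 · 7.091 · 0.1961 / 0.0251 = 4.851e+04.
Re > 4000 → turbulent. Relative roughness ε/D = 3.2e-05/0.1961 = 0.000163. Haaland: 1/√f = -1.8 log₁₀[(0.000163/3.7)^1.11 + 6.9/4.851e+04] = -1.8 log₁₀[1.46e-05 + 0.000142] = 6.848, so f = 0.02132.
Darcy-Weisbach: ΔP = f(L/D)(ρV²/2) = 0.02132·(18.25/0.1961)·(877.3·7.091²/2) = 0.02132·93.06·2.206e+04 = 4.378e+04 Pa.
Q = ṁ/ρ = 187.9/877.3 = 0.2142 m³/s.
Pumping power P = QΔP = 0.2142·4.378e+04 = 9376.1 W = 9.376 kW.

P ≈ 9.376 kW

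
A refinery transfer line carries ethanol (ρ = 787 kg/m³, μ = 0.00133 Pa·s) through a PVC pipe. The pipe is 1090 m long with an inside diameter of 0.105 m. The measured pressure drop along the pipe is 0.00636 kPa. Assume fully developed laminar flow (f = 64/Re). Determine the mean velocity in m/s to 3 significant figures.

V ≈ 0.00151 m/s

For laminar flow, f = 64/Re with Re = ρVD/μ, so Darcy-Weisbach reduces to ΔP = 32μLV/D². Solving for V: V = ΔP·D²/(32μL) = 6.36·(0.105)²/(32·0.00133·1090) = 0.001511 m/s.
Check: Re = ρVD/μ = 787·0.001511·0.105/0.00133 = 93.91 < 2300, so the laminar assumption holds.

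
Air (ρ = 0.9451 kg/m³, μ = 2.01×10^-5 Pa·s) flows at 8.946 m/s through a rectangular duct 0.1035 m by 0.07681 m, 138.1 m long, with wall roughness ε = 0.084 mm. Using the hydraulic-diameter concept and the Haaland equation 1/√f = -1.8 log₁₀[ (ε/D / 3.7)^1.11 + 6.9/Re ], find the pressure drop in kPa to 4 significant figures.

ΔP ≈ 1.460 kPa

Hydraulic diameter D_h = 4A/P = 4·(0.1035·0.07681)/(2·(0.1035+0.07681)) = 0.0318/0.3606 = 0.08818 m.
Re = ρVD_h/μ = 0.9451·8.946·0.08818/2.01e-05 = 3.709e+04.
ε/D_h = 8.4e-05/0.08818 = 0.000953; Haaland gives 1/√f = -1.8 log₁₀[0.000104+0.000186] = 6.368, so f = 0.02466.
ΔP = f(L/D_h)(ρV²/2) = 0.02466·138.1/0.08818·37.82 = 1460 Pa.
ΔP = 1.460 kPa.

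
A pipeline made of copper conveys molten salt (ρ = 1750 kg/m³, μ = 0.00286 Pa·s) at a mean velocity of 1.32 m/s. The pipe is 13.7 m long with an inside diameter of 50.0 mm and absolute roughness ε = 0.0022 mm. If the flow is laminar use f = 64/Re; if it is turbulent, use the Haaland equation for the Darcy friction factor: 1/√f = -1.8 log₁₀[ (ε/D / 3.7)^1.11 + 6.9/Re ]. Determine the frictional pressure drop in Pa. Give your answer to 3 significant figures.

ΔP ≈ 9130 Pa

Reynolds number Re = ρVD/μ = 1750 · 1.32 · 0.05 / 0.00286 = 4.038e+04.
Re > 4000 → turbulent. Relative roughness ε/D = 2.2e-06/0.05 = 4.4e-05. Haaland: 1/√f = -1.8 log₁₀[(4.4e-05/3.7)^1.11 + 6.9/4.038e+04] = -1.8 log₁₀[3.42e-06 + 0.000171] = 6.766, so f = 0.02185.
Darcy-Weisbach: ΔP = f(L/D)(ρV²/2) = 0.02185·(13.7/0.05)·(1750·1.32²/2) = 0.02185·274·1525 = 9126 Pa.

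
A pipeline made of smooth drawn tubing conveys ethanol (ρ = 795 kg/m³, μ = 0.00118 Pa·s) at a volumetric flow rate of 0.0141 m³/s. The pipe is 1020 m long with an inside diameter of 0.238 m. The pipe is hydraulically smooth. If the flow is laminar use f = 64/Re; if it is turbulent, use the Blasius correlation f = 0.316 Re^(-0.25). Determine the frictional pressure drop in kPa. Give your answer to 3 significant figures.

ΔP ≈ 3.60 kPa

Cross-sectional area A = πD²/4 = π(0.238)²/4 = 0.04449 m²; mean velocity V = Q/A = 0.0141/0.04449 = 0.3169 m/s.
Reynolds number Re = ρVD/μ = 795 · 0.3169 · 0.238 / 0.00118 = 5.082e+04.
Re > 4000 → turbulent. Smooth-pipe (Blasius): f = 0.316 Re^(-0.25) = 0.316/(5.082e+04)^0.25 = 0.02105.
Darcy-Weisbach: ΔP = f(L/D)(ρV²/2) = 0.02105·(1020/0.238)·(795·0.3169²/2) = 0.02105·4286·39.93 = 3602 Pa.
ΔP = 3602 Pa = 3.60 kPa.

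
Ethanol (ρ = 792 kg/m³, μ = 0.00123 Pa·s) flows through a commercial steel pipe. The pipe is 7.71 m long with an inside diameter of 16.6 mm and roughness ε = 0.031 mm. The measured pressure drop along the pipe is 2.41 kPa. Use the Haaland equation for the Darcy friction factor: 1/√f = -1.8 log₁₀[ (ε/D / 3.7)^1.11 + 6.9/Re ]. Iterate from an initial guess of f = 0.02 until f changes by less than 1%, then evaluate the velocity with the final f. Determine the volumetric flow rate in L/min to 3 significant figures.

Rearranging Darcy-Weisbach: V = √(2·ΔP·D/(f·L·ρ)). With ε/D = 3.1e-05/0.0166 = 0.00187, iterate starting from f = 0.02:
  f = 0.02 → V = √(2·2410·0.0166/(0.02·7.71·792)) = 0.8094 m/s; Re = ρVD/μ = 8652; f → 0.03446
  f = 0.03446 → V = 0.6167 m/s; Re = 6591; f → 0.03676
  f = 0.03676 → V = 0.597 m/s; Re = 6382; f → 0.03706
Converged (Δf/f < 1%). With the final f = 0.03706: V = √(2·2410·0.0166/(0.03706·7.71·792)) = 0.5946 m/s.
Q = V·A = 0.5946·(π/4·0.0166²) = 0.0001287 m³/s = 7.72 L/min.

Q ≈ 7.72 L/min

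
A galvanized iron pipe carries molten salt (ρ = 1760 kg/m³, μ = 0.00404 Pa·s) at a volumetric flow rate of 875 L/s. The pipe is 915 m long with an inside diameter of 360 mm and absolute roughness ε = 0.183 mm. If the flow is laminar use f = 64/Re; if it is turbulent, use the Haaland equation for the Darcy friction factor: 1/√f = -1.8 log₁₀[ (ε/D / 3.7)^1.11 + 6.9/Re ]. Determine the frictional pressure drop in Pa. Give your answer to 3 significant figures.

Q = 875 L/s = 875/1000 = 0.875 m³/s.
Cross-sectional area A = πD²/4 = π(0.36)²/4 = 0.1018 m²; mean velocity V = Q/A = 0.875/0.1018 = 8.596 m/s.
Reynolds number Re = ρVD/μ = 1760 · 8.596 · 0.36 / 0.00404 = 1.348e+06.
Re > 4000 → turbulent. Relative roughness ε/D = 0.000183/0.36 = 0.000508. Haaland: 1/√f = -1.8 log₁₀[(0.000508/3.7)^1.11 + 6.9/1.348e+06] = -1.8 log₁₀[5.17e-05 + 5.12e-06] = 7.643, so f = 0.01712.
Darcy-Weisbach: ΔP = f(L/D)(ρV²/2) = 0.01712·(915/0.36)·(1760·8.596²/2) = 0.01712·2542·6.503e+04 = 2.83e+06 Pa.

ΔP ≈ 2.83×10^6 Pa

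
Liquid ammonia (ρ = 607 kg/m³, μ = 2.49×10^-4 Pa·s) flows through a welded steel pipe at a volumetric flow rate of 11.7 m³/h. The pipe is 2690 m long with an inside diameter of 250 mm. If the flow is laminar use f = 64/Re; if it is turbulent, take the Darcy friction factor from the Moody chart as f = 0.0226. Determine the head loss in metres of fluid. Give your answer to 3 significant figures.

Q = 11.7 m³/h = 11.7/3600 = 0.00325 m³/s.
Cross-sectional area A = πD²/4 = π(0.25)²/4 = 0.04909 m²; mean velocity V = Q/A = 0.00325/0.04909 = 0.06621 m/s.
Reynolds number Re = ρVD/μ = 607 · 0.06621 · 0.25 / 0.000249 = 4.035e+04.
Re > 4000 → turbulent; use the Moody-chart value f = 0.0226.
Darcy-Weisbach: ΔP = f(L/D)(ρV²/2) = 0.0226·(2690/0.25)·(607·0.06621²/2) = 0.0226·1.076e+04·1.33 = 323.5 Pa.
Head loss h_f = ΔP/(ρg) = 323.5/(607·9.81) = 0.0543 m.

h_f ≈ 0.0543 m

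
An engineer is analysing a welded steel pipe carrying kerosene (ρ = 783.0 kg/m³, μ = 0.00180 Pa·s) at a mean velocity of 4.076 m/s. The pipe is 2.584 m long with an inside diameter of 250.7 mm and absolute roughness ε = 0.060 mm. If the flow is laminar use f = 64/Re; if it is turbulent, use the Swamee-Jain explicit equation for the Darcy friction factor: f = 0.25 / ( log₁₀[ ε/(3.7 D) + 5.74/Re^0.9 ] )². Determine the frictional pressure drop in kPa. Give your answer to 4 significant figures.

Reynolds number Re = ρVD/μ = 783 · 4.076 · 0.2507 / 0.0018 = 4.445e+05.
Re > 4000 → turbulent. Relative roughness ε/D = 6e-05/0.2507 = 0.000239. Swamee-Jain: f = 0.25/(log₁₀[0.000239/3.7 + 5.74/4.445e+05^0.9])² = 0.25/(log₁₀[6.47e-05 + 4.74e-05])² = 0.25/(-3.95)² = 0.01602.
Darcy-Weisbach: ΔP = f(L/D)(ρV²/2) = 0.01602·(2.584/0.2507)·(783·4.076²/2) = 0.01602·10.31·6504 = 1074 Pa.
ΔP = 1074 Pa = 1.074 kPa.

ΔP ≈ 1.074 kPa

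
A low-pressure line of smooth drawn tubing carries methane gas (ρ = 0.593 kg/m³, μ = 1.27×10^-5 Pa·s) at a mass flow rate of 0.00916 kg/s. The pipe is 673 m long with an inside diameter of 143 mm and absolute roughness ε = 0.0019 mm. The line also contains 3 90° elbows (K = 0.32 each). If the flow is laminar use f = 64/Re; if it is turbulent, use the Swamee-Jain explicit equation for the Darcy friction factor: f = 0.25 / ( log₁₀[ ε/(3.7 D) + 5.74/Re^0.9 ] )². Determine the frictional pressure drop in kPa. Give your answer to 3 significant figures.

ΔP ≈ 0.0456 kPa

A = πD²/4 = π(0.143)²/4 = 0.01606 m²; mean velocity V = ṁ/(ρA) = 0.00916/(0.593 · 0.01606) = 0.9618 m/s.
Reynolds number Re = ρVD/μ = 0.593 · 0.9618 · 0.143 / 1.27e-05 = 6422.
Re > 4000 → turbulent. Relative roughness ε/D = 1.9e-06/0.143 = 1.33e-05. Swamee-Jain: f = 0.25/(log₁₀[1.33e-05/3.7 + 5.74/6422^0.9])² = 0.25/(log₁₀[3.59e-06 + 0.00215])² = 0.25/(-2.667)² = 0.03514.
Total minor-loss coefficient ΣK = 3·0.32 = 0.96.
ΔP = [f·L/D + ΣK]·(ρV²/2) = [0.03514·673/0.143 + 0.96]·(0.593·0.9618²/2) = [165.4 + 0.96]·0.2743 = 45.62 Pa.
ΔP = 45.62 Pa = 0.0456 kPa.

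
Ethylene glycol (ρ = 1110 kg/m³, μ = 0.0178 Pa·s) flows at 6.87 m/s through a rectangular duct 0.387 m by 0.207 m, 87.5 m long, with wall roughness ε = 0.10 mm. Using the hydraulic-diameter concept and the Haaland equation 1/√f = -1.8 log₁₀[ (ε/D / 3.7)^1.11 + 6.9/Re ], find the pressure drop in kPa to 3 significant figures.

Hydraulic diameter D_h = 4A/P = 4·(0.387·0.207)/(2·(0.387+0.207)) = 0.3204/1.188 = 0.2697 m.
Re = ρVD_h/μ = 1110·6.87·0.2697/0.0178 = 1.156e+05.
ε/D_h = 0.0001/0.2697 = 0.000371; Haaland gives 1/√f = -1.8 log₁₀[3.64e-05+5.97e-05] = 7.231, so f = 0.01912.
ΔP = f(L/D_h)(ρV²/2) = 0.01912·87.5/0.2697·2.619e+04 = 1.625e+05 Pa.
ΔP = 163 kPa.

ΔP ≈ 163 kPa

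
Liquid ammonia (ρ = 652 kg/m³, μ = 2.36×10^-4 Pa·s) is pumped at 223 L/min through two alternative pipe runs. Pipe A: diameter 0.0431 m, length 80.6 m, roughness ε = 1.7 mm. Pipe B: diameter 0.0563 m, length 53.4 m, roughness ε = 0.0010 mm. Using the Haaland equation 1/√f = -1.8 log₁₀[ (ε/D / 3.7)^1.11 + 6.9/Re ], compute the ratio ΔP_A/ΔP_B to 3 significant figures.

Pipe A: V = Q/A = 0.003717/0.001459 = 2.547 m/s; Re = 3.033e+05; ε/D = 0.0394; Haaland → f = 0.06449; ΔP_A = f(L/D)(ρV²/2) = 2.551e+05 Pa.
Pipe B: V = Q/A = 0.003717/0.002489 = 1.493 m/s; Re = 2.322e+05; ε/D = 1.78e-05; Haaland → f = 0.01518; ΔP_B = f(L/D)(ρV²/2) = 1.046e+04 Pa.
ΔP_A/ΔP_B = 2.551e+05/1.046e+04 = 24.4.

ΔP_A/ΔP_B ≈ 24.4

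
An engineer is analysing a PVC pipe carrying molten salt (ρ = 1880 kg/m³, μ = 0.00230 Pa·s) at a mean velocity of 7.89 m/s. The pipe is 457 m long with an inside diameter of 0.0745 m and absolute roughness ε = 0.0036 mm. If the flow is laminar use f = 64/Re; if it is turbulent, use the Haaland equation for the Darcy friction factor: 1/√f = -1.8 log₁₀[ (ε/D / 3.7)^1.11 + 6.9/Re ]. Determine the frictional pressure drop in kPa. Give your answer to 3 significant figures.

Reynolds number Re = ρVD/μ = 1880 · 7.89 · 0.0745 / 0.0023 = 4.805e+05.
Re > 4000 → turbulent. Relative roughness ε/D = 3.6e-06/0.0745 = 4.83e-05. Haaland: 1/√f = -1.8 log₁₀[(4.83e-05/3.7)^1.11 + 6.9/4.805e+05] = -1.8 log₁₀[3.79e-06 + 1.44e-05] = 8.534, so f = 0.01373.
Darcy-Weisbach: ΔP = f(L/D)(ρV²/2) = 0.01373·(457/0.0745)·(1880·7.89²/2) = 0.01373·6134·5.852e+04 = 4.929e+06 Pa.
ΔP = 4.929e+06 Pa = 4930 kPa.

ΔP ≈ 4930 kPa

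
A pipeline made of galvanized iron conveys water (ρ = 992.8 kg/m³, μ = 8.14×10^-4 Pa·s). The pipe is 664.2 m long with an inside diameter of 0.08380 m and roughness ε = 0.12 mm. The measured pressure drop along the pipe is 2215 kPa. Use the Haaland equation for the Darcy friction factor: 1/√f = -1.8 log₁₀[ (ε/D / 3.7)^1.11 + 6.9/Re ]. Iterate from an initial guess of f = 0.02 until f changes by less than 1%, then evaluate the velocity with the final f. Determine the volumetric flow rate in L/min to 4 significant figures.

Rearranging Darcy-Weisbach: V = √(2·ΔP·D/(f·L·ρ)). With ε/D = 0.00012/0.0838 = 0.00143, iterate starting from f = 0.02:
  f = 0.02 → V = √(2·2.215e+06·0.0838/(0.02·664.2·992.8)) = 5.306 m/s; Re = ρVD/μ = 5.423e+05; f → 0.02189
  f = 0.02189 → V = 5.071 m/s; Re = 5.183e+05; f → 0.02191
Converged (Δf/f < 1%). With the final f = 0.02191: V = √(2·2.215e+06·0.0838/(0.02191·664.2·992.8)) = 5.069 m/s.
Q = V·A = 5.069·(π/4·0.0838²) = 0.02796 m³/s = 1678 L/min.

Q ≈ 1678 L/min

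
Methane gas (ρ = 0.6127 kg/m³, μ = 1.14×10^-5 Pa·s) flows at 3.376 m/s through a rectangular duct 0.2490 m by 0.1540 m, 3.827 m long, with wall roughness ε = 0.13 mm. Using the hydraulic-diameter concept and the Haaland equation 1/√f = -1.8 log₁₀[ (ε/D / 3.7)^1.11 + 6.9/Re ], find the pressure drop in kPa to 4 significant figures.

ΔP ≈ 0.001704 kPa

Hydraulic diameter D_h = 4A/P = 4·(0.249·0.154)/(2·(0.249+0.154)) = 0.1534/0.806 = 0.1903 m.
Re = ρVD_h/μ = 0.6127·3.376·0.1903/1.14e-05 = 3.453e+04.
ε/D_h = 0.00013/0.1903 = 0.000683; Haaland gives 1/√f = -1.8 log₁₀[7.17e-05+0.0002] = 6.419, so f = 0.02427.
ΔP = f(L/D_h)(ρV²/2) = 0.02427·3.827/0.1903·3.492 = 1.704 Pa.
ΔP = 0.001704 kPa.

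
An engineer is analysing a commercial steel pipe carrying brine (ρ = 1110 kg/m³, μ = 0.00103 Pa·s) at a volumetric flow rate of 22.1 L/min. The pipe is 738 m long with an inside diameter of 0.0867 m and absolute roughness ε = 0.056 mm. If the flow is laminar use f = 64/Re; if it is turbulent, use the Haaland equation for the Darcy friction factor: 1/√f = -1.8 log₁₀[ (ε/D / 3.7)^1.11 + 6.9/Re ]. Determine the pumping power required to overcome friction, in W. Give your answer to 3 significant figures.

Q = 22.1 L/min = 22.1/60000 = 0.0003683 m³/s.
Cross-sectional area A = πD²/4 = π(0.0867)²/4 = 0.005904 m²; mean velocity V = Q/A = 0.0003683/0.005904 = 0.06239 m/s.
Reynolds number Re = ρVD/μ = 1110 · 0.06239 · 0.0867 / 0.00103 = 5829.
Re > 4000 → turbulent. Relative roughness ε/D = 5.6e-05/0.0867 = 0.000646. Haaland: 1/√f = -1.8 log₁₀[(0.000646/3.7)^1.11 + 6.9/5829] = -1.8 log₁₀[6.74e-05 + 0.00118] = 5.225, so f = 0.03663.
Darcy-Weisbach: ΔP = f(L/D)(ρV²/2) = 0.03663·(738/0.0867)·(1110·0.06239²/2) = 0.03663·8512·2.16 = 673.6 Pa.
Pumping power P = QΔP = 0.0003683·673.6 = 0.2481 W = 0.248 W.

P ≈ 0.248 W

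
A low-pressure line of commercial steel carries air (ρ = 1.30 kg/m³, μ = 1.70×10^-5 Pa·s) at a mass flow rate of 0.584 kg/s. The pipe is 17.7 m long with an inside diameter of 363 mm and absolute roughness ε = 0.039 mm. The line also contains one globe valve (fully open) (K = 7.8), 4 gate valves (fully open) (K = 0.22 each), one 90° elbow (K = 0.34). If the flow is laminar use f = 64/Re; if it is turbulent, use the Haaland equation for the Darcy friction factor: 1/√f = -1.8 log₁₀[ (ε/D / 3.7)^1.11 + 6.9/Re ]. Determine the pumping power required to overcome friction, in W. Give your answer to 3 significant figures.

P ≈ 54.4 W

A = πD²/4 = π(0.363)²/4 = 0.1035 m²; mean velocity V = ṁ/(ρA) = 0.584/(1.3 · 0.1035) = 4.341 m/s.
Reynolds number Re = ρVD/μ = 1.3 · 4.341 · 0.363 / 1.7e-05 = 1.205e+05.
Re > 4000 → turbulent. Relative roughness ε/D = 3.9e-05/0.363 = 0.000107. Haaland: 1/√f = -1.8 log₁₀[(0.000107/3.7)^1.11 + 6.9/1.205e+05] = -1.8 log₁₀[9.2e-06 + 5.73e-05] = 7.519, so f = 0.01769.
Total minor-loss coefficient ΣK = 1·7.8 + 4·0.22 + 1·0.34 = 9.02.
ΔP = [f·L/D + ΣK]·(ρV²/2) = [0.01769·17.7/0.363 + 9.02]·(1.3·4.341²/2) = [0.8624 + 9.02]·12.25 = 121 Pa.
Q = ṁ/ρ = 0.584/1.3 = 0.4492 m³/s.
Pumping power P = QΔP = 0.4492·121 = 54.37 W = 54.4 W.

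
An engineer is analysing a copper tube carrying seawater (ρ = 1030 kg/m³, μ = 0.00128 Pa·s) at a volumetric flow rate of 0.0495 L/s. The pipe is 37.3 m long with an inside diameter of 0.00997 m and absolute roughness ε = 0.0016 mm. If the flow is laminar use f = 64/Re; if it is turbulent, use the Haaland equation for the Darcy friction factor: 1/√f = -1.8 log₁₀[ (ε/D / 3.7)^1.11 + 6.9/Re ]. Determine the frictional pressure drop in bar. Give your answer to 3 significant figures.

Q = 0.0495 L/s = 0.0495/1000 = 4.95e-05 m³/s.
Cross-sectional area A = πD²/4 = π(0.00997)²/4 = 7.807e-05 m²; mean velocity V = Q/A = 4.95e-05/7.807e-05 = 0.6341 m/s.
Reynolds number Re = ρVD/μ = 1030 · 0.6341 · 0.00997 / 0.00128 = 5087.
Re > 4000 → turbulent. Relative roughness ε/D = 1.6e-06/0.00997 = 0.00016. Haaland: 1/√f = -1.8 log₁₀[(0.00016/3.7)^1.11 + 6.9/5087] = -1.8 log₁₀[1.44e-05 + 0.00136] = 5.153, so f = 0.03765.
Darcy-Weisbach: ΔP = f(L/D)(ρV²/2) = 0.03765·(37.3/0.00997)·(1030·0.6341²/2) = 0.03765·3741·207 = 2.917e+04 Pa.
ΔP = 2.917e+04 Pa = 0.292 bar.

ΔP ≈ 0.292 bar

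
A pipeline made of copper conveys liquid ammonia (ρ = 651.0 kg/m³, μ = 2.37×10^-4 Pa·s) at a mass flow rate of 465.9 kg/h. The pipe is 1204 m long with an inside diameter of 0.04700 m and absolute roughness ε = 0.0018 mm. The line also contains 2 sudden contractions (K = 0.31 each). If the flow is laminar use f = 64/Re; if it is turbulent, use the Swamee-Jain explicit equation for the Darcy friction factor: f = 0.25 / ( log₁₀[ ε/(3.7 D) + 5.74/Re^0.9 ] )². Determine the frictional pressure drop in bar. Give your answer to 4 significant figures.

ΔP ≈ 0.03065 bar

ṁ = 465.9 kg/h = 465.9/3600 = 0.1294 kg/s.
A = πD²/4 = π(0.047)²/4 = 0.001735 m²; mean velocity V = ṁ/(ρA) = 0.1294/(651 · 0.001735) = 0.1146 m/s.
Reynolds number Re = ρVD/μ = 651 · 0.1146 · 0.047 / 0.000237 = 1.479e+04.
Re > 4000 → turbulent. Relative roughness ε/D = 1.8e-06/0.047 = 3.83e-05. Swamee-Jain: f = 0.25/(log₁₀[3.83e-05/3.7 + 5.74/1.479e+04^0.9])² = 0.25/(log₁₀[1.04e-05 + 0.00101])² = 0.25/(-2.99)² = 0.02797.
Total minor-loss coefficient ΣK = 2·0.31 = 0.62.
ΔP = [f·L/D + ΣK]·(ρV²/2) = [0.02797·1204/0.047 + 0.62]·(651·0.1146²/2) = [716.5 + 0.62]·4.274 = 3065 Pa.
ΔP = 3065 Pa = 0.03065 bar.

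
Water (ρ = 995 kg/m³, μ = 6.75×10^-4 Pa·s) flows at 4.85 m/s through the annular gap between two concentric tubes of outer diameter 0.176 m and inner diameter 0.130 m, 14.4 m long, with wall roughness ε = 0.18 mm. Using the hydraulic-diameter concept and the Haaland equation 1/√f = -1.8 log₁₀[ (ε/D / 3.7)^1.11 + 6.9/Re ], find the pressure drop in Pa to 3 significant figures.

ΔP ≈ 105000 Pa

Hydraulic diameter D_h = 4A/P = D_o - D_i = 0.176 - 0.13 = 0.046 m.
Re = ρVD_h/μ = 995·4.85·0.046/0.000675 = 3.289e+05.
ε/D_h = 0.00018/0.046 = 0.00391; Haaland gives 1/√f = -1.8 log₁₀[0.000498+2.1e-05] = 5.913, so f = 0.0286.
ΔP = f(L/D_h)(ρV²/2) = 0.0286·14.4/0.046·1.17e+04 = 1.048e+05 Pa.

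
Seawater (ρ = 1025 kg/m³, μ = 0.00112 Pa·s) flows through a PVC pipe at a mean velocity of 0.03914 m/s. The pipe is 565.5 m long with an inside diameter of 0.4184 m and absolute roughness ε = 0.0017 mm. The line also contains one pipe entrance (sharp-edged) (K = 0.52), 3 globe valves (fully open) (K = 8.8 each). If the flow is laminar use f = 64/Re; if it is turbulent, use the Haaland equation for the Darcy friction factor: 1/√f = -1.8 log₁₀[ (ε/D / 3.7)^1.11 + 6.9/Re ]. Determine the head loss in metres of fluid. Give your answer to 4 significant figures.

Reynolds number Re = ρVD/μ = 1025 · 0.03914 · 0.4184 / 0.00112 = 1.499e+04.
Re > 4000 → turbulent. Relative roughness ε/D = 1.7e-06/0.4184 = 4.06e-06. Haaland: 1/√f = -1.8 log₁₀[(4.06e-06/3.7)^1.11 + 6.9/1.499e+04] = -1.8 log₁₀[2.43e-07 + 0.00046] = 6.006, so f = 0.02772.
Total minor-loss coefficient ΣK = 1·0.52 + 3·8.8 = 26.9.
ΔP = [f·L/D + ΣK]·(ρV²/2) = [0.02772·565.5/0.4184 + 26.9]·(1025·0.03914²/2) = [37.47 + 26.9]·0.7851 = 50.55 Pa.
Head loss h_f = ΔP/(ρg) = 50.55/(1025·9.81) = 0.005028 m.

h_f ≈ 0.005028 m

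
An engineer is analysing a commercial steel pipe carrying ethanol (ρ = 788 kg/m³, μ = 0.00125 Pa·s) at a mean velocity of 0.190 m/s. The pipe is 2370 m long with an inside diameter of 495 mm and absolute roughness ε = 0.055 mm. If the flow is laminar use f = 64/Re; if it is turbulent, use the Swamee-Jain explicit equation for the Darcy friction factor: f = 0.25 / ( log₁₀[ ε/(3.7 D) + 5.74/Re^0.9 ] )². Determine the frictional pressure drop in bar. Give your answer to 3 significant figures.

Reynolds number Re = ρVD/μ = 788 · 0.19 · 0.495 / 0.00125 = 5.929e+04.
Re > 4000 → turbulent. Relative roughness ε/D = 5.5e-05/0.495 = 0.000111. Swamee-Jain: f = 0.25/(log₁₀[0.000111/3.7 + 5.74/5.929e+04^0.9])² = 0.25/(log₁₀[3e-05 + 0.000291])² = 0.25/(-3.494)² = 0.02048.
Darcy-Weisbach: ΔP = f(L/D)(ρV²/2) = 0.02048·(2370/0.495)·(788·0.19²/2) = 0.02048·4788·14.22 = 1395 Pa.
ΔP = 1395 Pa = 0.0139 bar.

ΔP ≈ 0.0139 bar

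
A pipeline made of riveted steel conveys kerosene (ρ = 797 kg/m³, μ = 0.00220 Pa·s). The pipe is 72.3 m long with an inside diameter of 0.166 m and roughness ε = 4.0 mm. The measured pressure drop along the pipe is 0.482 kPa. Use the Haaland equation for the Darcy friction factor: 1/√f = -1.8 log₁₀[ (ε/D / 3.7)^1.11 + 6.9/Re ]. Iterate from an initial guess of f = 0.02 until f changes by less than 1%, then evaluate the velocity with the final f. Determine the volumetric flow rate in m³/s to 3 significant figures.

Q ≈ 0.00487 m³/s

Rearranging Darcy-Weisbach: V = √(2·ΔP·D/(f·L·ρ)). With ε/D = 0.004/0.166 = 0.0241, iterate starting from f = 0.02:
  f = 0.02 → V = √(2·482·0.166/(0.02·72.3·797)) = 0.3726 m/s; Re = ρVD/μ = 2.241e+04; f → 0.05392
  f = 0.05392 → V = 0.2269 m/s; Re = 1.365e+04; f → 0.05487
  f = 0.05487 → V = 0.225 m/s; Re = 1.353e+04; f → 0.05489
Converged (Δf/f < 1%). With the final f = 0.05489: V = √(2·482·0.166/(0.05489·72.3·797)) = 0.2249 m/s.
Q = V·A = 0.2249·(π/4·0.166²) = 0.004868 m³/s = 0.00487 m³/s.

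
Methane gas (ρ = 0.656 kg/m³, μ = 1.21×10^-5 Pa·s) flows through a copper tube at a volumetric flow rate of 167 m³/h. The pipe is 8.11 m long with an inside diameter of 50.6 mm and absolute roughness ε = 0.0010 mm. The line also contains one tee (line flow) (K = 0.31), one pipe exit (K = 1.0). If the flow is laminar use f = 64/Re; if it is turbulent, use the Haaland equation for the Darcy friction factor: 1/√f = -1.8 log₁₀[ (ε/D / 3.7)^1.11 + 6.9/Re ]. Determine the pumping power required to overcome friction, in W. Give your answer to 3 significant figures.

P ≈ 36.2 W

Q = 167 m³/h = 167/3600 = 0.04639 m³/s.
Cross-sectional area A = πD²/4 = π(0.0506)²/4 = 0.002011 m²; mean velocity V = Q/A = 0.04639/0.002011 = 23.07 m/s.
Reynolds number Re = ρVD/μ = 0.656 · 23.07 · 0.0506 / 1.21e-05 = 6.328e+04.
Re > 4000 → turbulent. Relative roughness ε/D = 1e-06/0.0506 = 1.98e-05. Haaland: 1/√f = -1.8 log₁₀[(1.98e-05/3.7)^1.11 + 6.9/6.328e+04] = -1.8 log₁₀[1.41e-06 + 0.000109] = 7.122, so f = 0.01971.
Total minor-loss coefficient ΣK = 1·0.31 + 1·1 = 1.31.
ΔP = [f·L/D + ΣK]·(ρV²/2) = [0.01971·8.11/0.0506 + 1.31]·(0.656·23.07²/2) = [3.16 + 1.31]·174.6 = 780.2 Pa.
Pumping power P = QΔP = 0.04639·780.2 = 36.19 W = 36.2 W.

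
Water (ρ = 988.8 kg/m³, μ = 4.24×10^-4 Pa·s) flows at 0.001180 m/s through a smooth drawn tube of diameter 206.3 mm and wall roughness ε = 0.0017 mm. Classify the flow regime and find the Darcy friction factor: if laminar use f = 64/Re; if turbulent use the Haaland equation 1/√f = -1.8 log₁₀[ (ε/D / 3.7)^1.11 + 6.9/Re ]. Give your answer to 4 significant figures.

f ≈ 0.1127

Re = ρVD/μ = 988.8·0.00118·0.2063/0.000424 = 567.7.
Re < 2300 → laminar, so f = 64/Re = 0.1127 (roughness is irrelevant in laminar flow).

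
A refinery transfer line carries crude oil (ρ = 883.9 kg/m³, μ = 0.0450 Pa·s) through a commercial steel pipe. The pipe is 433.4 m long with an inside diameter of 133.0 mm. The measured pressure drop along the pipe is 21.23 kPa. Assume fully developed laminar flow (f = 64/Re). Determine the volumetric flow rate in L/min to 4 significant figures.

For laminar flow, f = 64/Re with Re = ρVD/μ, so Darcy-Weisbach reduces to ΔP = 32μLV/D². Solving for V: V = ΔP·D²/(32μL) = 2.123e+04·(0.133)²/(32·0.045·433.4) = 0.6017 m/s.
Check: Re = ρVD/μ = 883.9·0.6017·0.133/0.045 = 1572 < 2300, so the laminar assumption holds.
Q = V·A = 0.6017·(π/4·0.133²) = 0.00836 m³/s = 501.6 L/min.

Q ≈ 501.6 L/min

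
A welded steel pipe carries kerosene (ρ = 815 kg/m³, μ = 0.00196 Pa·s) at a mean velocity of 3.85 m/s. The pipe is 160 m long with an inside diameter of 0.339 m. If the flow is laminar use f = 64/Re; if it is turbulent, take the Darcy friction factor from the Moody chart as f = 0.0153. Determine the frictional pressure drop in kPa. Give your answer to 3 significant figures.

Reynolds number Re = ρVD/μ = 815 · 3.85 · 0.339 / 0.00196 = 5.427e+05.
Re > 4000 → turbulent; use the Moody-chart value f = 0.0153.
Darcy-Weisbach: ΔP = f(L/D)(ρV²/2) = 0.0153·(160/0.339)·(815·3.85²/2) = 0.0153·472·6040 = 4.362e+04 Pa.
ΔP = 4.362e+04 Pa = 43.6 kPa.

ΔP ≈ 43.6 kPa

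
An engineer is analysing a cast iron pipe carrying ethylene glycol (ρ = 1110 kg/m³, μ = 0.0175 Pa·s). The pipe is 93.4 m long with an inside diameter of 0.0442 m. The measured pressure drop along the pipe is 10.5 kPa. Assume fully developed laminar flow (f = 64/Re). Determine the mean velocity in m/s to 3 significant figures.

For laminar flow, f = 64/Re with Re = ρVD/μ, so Darcy-Weisbach reduces to ΔP = 32μLV/D². Solving for V: V = ΔP·D²/(32μL) = 1.05e+04·(0.0442)²/(32·0.0175·93.4) = 0.3922 m/s.
Check: Re = ρVD/μ = 1110·0.3922·0.0442/0.0175 = 1100 < 2300, so the laminar assumption holds.

V ≈ 0.392 m/s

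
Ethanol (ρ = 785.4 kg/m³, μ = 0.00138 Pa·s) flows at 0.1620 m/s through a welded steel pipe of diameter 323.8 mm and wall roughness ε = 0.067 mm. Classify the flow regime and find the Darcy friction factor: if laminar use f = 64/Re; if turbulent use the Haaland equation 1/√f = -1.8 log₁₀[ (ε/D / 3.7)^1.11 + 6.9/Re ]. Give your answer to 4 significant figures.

Re = ρVD/μ = 785.4·0.162·0.3238/0.00138 = 2.985e+04.
Re > 4000 → turbulent. ε/D = 6.7e-05/0.3238 = 0.000207; Haaland: 1/√f = -1.8 log₁₀[1.9e-05 + 0.000231] = 6.483, so f = 0.02379.

f ≈ 0.02379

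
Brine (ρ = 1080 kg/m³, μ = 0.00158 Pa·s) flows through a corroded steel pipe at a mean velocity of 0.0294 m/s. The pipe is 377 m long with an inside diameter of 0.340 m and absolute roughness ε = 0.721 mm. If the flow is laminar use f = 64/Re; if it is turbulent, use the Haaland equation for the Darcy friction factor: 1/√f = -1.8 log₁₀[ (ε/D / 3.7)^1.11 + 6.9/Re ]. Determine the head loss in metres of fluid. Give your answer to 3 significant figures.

Reynolds number Re = ρVD/μ = 1080 · 0.0294 · 0.34 / 0.00158 = 6833.
Re > 4000 → turbulent. Relative roughness ε/D = 0.000721/0.34 = 0.00212. Haaland: 1/√f = -1.8 log₁₀[(0.00212/3.7)^1.11 + 6.9/6833] = -1.8 log₁₀[0.000252 + 0.00101] = 5.218, so f = 0.03673.
Darcy-Weisbach: ΔP = f(L/D)(ρV²/2) = 0.03673·(377/0.34)·(1080·0.0294²/2) = 0.03673·1109·0.4668 = 19.01 Pa.
Head loss h_f = ΔP/(ρg) = 19.01/(1080·9.81) = 0.00179 m.

h_f ≈ 0.00179 m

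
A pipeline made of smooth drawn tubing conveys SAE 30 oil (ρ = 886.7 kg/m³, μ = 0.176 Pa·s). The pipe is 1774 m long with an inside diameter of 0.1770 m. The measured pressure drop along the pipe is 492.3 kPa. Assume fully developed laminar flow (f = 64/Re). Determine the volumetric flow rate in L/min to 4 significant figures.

Q ≈ 2279 L/min

For laminar flow, f = 64/Re with Re = ρVD/μ, so Darcy-Weisbach reduces to ΔP = 32μLV/D². Solving for V: V = ΔP·D²/(32μL) = 4.923e+05·(0.177)²/(32·0.176·1774) = 1.544 m/s.
Check: Re = ρVD/μ = 886.7·1.544·0.177/0.176 = 1377 < 2300, so the laminar assumption holds.
Q = V·A = 1.544·(π/4·0.177²) = 0.03798 m³/s = 2279 L/min.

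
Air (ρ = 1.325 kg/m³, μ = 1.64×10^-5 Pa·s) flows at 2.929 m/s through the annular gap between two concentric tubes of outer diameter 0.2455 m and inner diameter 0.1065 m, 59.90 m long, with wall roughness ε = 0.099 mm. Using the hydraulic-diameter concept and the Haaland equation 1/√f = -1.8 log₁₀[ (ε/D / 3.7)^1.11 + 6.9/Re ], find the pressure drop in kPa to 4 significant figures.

Hydraulic diameter D_h = 4A/P = D_o - D_i = 0.2455 - 0.1065 = 0.139 m.
Re = ρVD_h/μ = 1.325·2.929·0.139/1.64e-05 = 3.289e+04.
ε/D_h = 9.9e-05/0.139 = 0.000712; Haaland gives 1/√f = -1.8 log₁₀[7.51e-05+0.00021] = 6.382, so f = 0.02456.
ΔP = f(L/D_h)(ρV²/2) = 0.02456·59.9/0.139·5.684 = 60.14 Pa.
ΔP = 0.06014 kPa.

ΔP ≈ 0.06014 kPa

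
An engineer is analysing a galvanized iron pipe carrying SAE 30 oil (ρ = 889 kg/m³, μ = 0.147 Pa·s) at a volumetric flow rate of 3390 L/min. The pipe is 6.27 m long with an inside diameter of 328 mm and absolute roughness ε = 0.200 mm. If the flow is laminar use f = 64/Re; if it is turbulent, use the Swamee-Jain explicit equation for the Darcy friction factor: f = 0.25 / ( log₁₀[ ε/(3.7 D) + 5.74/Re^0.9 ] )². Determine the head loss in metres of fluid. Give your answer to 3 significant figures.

Q = 3390 L/min = 3390/60000 = 0.0565 m³/s.
Cross-sectional area A = πD²/4 = π(0.328)²/4 = 0.0845 m²; mean velocity V = Q/A = 0.0565/0.0845 = 0.6687 m/s.
Reynolds number Re = ρVD/μ = 889 · 0.6687 · 0.328 / 0.147 = 1326.
Re < 2300 → laminar flow, so f = 64/Re = 64/1326 = 0.04825 (the turbulent correlation is not needed).
Darcy-Weisbach: ΔP = f(L/D)(ρV²/2) = 0.04825·(6.27/0.328)·(889·0.6687²/2) = 0.04825·19.12·198.7 = 183.3 Pa.
Head loss h_f = ΔP/(ρg) = 183.3/(889·9.81) = 0.0210 m.

h_f ≈ 0.0210 m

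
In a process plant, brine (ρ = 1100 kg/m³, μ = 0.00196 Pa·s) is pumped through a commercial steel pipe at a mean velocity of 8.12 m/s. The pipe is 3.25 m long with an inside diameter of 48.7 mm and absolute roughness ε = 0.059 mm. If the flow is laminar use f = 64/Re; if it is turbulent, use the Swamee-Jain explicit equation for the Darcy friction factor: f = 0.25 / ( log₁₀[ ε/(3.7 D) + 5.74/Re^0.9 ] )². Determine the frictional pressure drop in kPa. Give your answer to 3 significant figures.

Reynolds number Re = ρVD/μ = 1100 · 8.12 · 0.0487 / 0.00196 = 2.219e+05.
Re > 4000 → turbulent. Relative roughness ε/D = 5.9e-05/0.0487 = 0.00121. Swamee-Jain: f = 0.25/(log₁₀[0.00121/3.7 + 5.74/2.219e+05^0.9])² = 0.25/(log₁₀[0.000327 + 8.86e-05])² = 0.25/(-3.381)² = 0.02187.
Darcy-Weisbach: ΔP = f(L/D)(ρV²/2) = 0.02187·(3.25/0.0487)·(1100·8.12²/2) = 0.02187·66.74·3.626e+04 = 5.293e+04 Pa.
ΔP = 5.293e+04 Pa = 52.9 kPa.

ΔP ≈ 52.9 kPa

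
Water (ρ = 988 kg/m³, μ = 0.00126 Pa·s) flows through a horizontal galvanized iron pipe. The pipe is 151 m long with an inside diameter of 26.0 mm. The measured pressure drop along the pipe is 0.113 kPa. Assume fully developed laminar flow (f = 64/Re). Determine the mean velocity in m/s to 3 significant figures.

For laminar flow, f = 64/Re with Re = ρVD/μ, so Darcy-Weisbach reduces to ΔP = 32μLV/D². Solving for V: V = ΔP·D²/(32μL) = 113·(0.026)²/(32·0.00126·151) = 0.01255 m/s.
Check: Re = ρVD/μ = 988·0.01255·0.026/0.00126 = 255.8 < 2300, so the laminar assumption holds.

V ≈ 0.0125 m/s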